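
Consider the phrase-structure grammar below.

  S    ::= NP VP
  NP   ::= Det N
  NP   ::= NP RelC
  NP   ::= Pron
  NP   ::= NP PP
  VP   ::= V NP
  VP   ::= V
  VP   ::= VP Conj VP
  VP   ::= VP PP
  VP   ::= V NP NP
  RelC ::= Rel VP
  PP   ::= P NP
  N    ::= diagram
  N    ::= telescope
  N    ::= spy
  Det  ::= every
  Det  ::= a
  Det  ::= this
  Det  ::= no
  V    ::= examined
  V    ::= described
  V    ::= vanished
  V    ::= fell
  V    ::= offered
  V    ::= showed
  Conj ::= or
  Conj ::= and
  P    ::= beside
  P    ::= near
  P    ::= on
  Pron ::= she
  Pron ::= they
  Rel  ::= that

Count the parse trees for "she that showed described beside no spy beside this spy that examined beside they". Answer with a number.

Two of the 10 distinct bracketings:
[S [NP [NP [Pron she]] [RelC [Rel that] [VP [V showed]]]] [VP [VP [V described]] [PP [P beside] [NP [NP [NP [Det no] [N spy]] [PP [P beside] [NP [Det this] [N spy]]]] [RelC [Rel that] [VP [VP [V examined]] [PP [P beside] [NP [Pron they]]]]]]]]]
[S [NP [NP [Pron she]] [RelC [Rel that] [VP [V showed]]]] [VP [VP [V described]] [PP [P beside] [NP [NP [Det no] [N spy]] [PP [P beside] [NP [NP [Det this] [N spy]] [RelC [Rel that] [VP [VP [V examined]] [PP [P beside] [NP [Pron they]]]]]]]]]]]
The trees differ in how a recursive rule is bracketed over the same span.

10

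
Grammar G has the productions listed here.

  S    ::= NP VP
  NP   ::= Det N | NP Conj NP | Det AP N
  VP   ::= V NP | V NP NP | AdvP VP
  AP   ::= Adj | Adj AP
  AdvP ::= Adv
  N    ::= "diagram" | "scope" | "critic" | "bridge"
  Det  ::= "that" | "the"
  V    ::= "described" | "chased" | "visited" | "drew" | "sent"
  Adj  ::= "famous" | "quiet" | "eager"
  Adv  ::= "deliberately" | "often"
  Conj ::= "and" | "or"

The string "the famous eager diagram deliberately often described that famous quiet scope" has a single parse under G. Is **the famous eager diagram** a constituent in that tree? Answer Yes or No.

Yes

[S [NP [Det the] [AP [Adj famous] [AP [Adj eager]]] [N diagram]] [VP [AdvP [Adv deliberately]] [VP [AdvP [Adv often]] [VP [V described] [NP [Det that] [AP [Adj famous] [AP [Adj quiet]]] [N scope]]]]]]
The words 'the famous eager diagram' are exhaustively dominated by a single NP node (built by NP → Det AP N), so they form a constituent.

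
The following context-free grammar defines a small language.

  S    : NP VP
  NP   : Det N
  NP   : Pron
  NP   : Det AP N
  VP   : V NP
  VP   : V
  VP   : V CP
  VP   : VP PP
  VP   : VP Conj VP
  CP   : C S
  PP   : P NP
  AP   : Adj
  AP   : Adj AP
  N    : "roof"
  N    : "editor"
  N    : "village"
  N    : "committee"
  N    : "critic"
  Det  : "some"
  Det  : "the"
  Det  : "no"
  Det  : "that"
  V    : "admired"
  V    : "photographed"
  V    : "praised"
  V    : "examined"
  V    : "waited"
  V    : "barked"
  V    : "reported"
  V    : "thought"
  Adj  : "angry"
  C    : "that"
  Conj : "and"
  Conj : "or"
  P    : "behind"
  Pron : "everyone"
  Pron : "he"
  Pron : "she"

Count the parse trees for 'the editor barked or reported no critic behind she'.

The two bracketings:
[S [NP [Det the] [N editor]] [VP [VP [VP [V barked]] [Conj or] [VP [V reported] [NP [Det no] [N critic]]]] [PP [P behind] [NP [Pron she]]]]]
[S [NP [Det the] [N editor]] [VP [VP [V barked]] [Conj or] [VP [VP [V reported] [NP [Det no] [N critic]]] [PP [P behind] [NP [Pron she]]]]]]
The trees differ in how a recursive rule is bracketed over the same span.

2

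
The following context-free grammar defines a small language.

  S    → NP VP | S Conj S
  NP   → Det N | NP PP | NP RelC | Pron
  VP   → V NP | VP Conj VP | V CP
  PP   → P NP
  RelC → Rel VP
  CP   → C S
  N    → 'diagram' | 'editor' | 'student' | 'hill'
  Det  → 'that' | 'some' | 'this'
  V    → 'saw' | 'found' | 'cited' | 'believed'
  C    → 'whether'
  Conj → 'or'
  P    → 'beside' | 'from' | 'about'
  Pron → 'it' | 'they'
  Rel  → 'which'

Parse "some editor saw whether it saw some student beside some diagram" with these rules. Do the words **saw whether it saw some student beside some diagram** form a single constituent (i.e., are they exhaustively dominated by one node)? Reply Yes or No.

Yes

[S [NP [Det some] [N editor]] [VP [V saw] [CP [C whether] [S [NP [Pron it]] [VP [V saw] [NP [NP [Det some] [N student]] [PP [P beside] [NP [Det some] [N diagram]]]]]]]]]
The words 'saw whether it saw some student beside some diagram' are exhaustively dominated by a single VP node (built by VP → V CP), so they form a constituent.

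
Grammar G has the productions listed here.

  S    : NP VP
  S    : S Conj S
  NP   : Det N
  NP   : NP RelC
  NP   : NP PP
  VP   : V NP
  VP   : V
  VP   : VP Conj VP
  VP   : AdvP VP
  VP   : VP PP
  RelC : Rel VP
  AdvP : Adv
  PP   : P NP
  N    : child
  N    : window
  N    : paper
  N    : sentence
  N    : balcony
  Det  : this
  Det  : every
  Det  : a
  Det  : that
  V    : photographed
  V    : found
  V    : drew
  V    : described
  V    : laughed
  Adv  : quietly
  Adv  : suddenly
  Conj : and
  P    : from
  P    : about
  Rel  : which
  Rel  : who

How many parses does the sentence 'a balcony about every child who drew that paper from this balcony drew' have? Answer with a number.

7

Two of the 7 distinct bracketings:
[S [NP [NP [NP [Det a] [N balcony]] [PP [P about] [NP [Det every] [N child]]]] [RelC [Rel who] [VP [V drew] [NP [NP [Det that] [N paper]] [PP [P from] [NP [Det this] [N balcony]]]]]]] [VP [V drew]]]
[S [NP [NP [NP [Det a] [N balcony]] [PP [P about] [NP [Det every] [N child]]]] [RelC [Rel who] [VP [VP [V drew] [NP [Det that] [N paper]]] [PP [P from] [NP [Det this] [N balcony]]]]]] [VP [V drew]]]
The difference turns on whether VP → VP PP is used at the relevant span, versus an alternative expansion of VP.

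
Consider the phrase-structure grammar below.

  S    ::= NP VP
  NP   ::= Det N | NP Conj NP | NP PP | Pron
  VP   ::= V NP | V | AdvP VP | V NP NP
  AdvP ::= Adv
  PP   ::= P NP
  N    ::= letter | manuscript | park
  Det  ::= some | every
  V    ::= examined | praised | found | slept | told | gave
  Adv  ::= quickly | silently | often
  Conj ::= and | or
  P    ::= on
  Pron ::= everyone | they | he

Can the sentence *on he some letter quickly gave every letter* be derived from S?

Ungrammatical

For S → NP VP, no prefix of the string parses as an NP.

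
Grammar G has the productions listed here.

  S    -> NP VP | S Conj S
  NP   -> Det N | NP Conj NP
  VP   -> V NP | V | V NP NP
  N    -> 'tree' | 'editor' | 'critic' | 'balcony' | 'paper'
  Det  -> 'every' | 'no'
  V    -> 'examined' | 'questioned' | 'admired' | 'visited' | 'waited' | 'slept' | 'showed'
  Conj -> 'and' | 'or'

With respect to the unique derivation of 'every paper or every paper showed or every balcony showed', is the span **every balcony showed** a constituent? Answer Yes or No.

Yes

[S [S [NP [NP [Det every] [N paper]] [Conj or] [NP [Det every] [N paper]]] [VP [V showed]]] [Conj or] [S [NP [Det every] [N balcony]] [VP [V showed]]]]
The words 'every balcony showed' are exhaustively dominated by a single S node (built by S → NP VP), so they form a constituent.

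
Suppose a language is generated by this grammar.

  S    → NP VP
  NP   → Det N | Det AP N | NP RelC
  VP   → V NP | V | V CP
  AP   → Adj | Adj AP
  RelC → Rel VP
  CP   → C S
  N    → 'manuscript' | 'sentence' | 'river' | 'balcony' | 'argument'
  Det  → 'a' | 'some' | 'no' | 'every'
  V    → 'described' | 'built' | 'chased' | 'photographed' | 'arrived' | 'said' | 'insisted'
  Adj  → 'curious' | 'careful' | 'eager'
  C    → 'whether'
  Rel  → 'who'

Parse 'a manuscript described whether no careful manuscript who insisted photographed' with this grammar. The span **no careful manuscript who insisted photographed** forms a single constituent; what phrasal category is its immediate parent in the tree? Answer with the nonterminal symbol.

S
  NP
    Det: a
    N: manuscript
  VP
    V: described
    CP
      C: whether
      S
        NP
          NP
            Det: no
            AP
              Adj: careful
            N: manuscript
          RelC
            Rel: who
            VP
              V: insisted
        VP
          V: photographed
The span 'no careful manuscript who insisted photographed' is the S node built by S → NP VP.
Its mother is the CP built by CP → C S.

CP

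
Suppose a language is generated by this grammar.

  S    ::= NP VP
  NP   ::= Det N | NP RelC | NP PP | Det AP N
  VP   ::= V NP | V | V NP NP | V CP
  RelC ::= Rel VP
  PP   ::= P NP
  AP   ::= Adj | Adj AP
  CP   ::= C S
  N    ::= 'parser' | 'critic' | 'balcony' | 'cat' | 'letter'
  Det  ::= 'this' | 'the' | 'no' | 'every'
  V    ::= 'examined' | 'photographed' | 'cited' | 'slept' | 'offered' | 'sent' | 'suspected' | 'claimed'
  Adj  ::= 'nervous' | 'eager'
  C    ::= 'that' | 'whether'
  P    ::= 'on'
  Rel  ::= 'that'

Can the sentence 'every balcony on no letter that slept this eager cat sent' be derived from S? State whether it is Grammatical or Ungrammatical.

Grammatical

[S [NP [NP [NP [Det every] [N balcony]] [PP [P on] [NP [Det no] [N letter]]]] [RelC [Rel that] [VP [V slept] [NP [Det this] [AP [Adj eager]] [N cat]]]]] [VP [V sent]]]
Each bracket corresponds to one application of a listed rule, so the string is derivable from S.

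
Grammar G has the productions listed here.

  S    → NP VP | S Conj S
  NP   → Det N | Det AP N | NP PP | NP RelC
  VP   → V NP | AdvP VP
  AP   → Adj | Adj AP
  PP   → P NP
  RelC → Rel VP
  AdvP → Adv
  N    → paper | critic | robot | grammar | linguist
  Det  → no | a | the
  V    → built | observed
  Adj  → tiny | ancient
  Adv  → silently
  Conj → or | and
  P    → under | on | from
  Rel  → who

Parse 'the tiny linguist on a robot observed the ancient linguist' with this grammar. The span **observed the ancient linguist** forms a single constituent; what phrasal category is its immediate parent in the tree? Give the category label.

S

[S [NP [NP [Det the] [AP [Adj tiny]] [N linguist]] [PP [P on] [NP [Det a] [N robot]]]] [VP [V observed] [NP [Det the] [AP [Adj ancient]] [N linguist]]]]
The span 'observed the ancient linguist' is the VP node built by VP → V NP.
Its mother is the S built by S → NP VP.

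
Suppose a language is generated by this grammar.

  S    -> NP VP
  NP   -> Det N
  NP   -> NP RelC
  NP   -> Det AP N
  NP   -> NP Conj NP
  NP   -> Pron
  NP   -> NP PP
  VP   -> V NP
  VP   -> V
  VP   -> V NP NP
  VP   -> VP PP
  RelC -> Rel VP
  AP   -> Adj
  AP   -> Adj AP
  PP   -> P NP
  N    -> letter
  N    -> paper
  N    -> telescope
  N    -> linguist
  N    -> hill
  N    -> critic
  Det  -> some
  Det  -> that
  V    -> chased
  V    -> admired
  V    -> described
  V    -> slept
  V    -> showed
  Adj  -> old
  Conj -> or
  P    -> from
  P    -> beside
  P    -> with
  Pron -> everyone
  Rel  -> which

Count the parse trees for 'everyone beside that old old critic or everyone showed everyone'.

2

The two bracketings:
[S [NP [NP [NP [Pron everyone]] [PP [P beside] [NP [Det that] [AP [Adj old] [AP [Adj old]]] [N critic]]]] [Conj or] [NP [Pron everyone]]] [VP [V showed] [NP [Pron everyone]]]]
[S [NP [NP [Pron everyone]] [PP [P beside] [NP [NP [Det that] [AP [Adj old] [AP [Adj old]]] [N critic]] [Conj or] [NP [Pron everyone]]]]] [VP [V showed] [NP [Pron everyone]]]]
The trees differ in how a recursive rule is bracketed over the same span.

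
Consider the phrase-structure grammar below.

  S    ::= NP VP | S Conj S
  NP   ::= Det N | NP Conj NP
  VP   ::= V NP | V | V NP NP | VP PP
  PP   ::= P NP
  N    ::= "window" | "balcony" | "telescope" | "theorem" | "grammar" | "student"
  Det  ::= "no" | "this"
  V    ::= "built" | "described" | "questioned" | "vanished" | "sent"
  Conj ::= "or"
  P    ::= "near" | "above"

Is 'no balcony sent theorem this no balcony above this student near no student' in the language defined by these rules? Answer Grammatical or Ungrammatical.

Ungrammatical

A V word can never sit immediately before an N word in any string this grammar generates, so the substring 'sent theorem' rules out a derivation.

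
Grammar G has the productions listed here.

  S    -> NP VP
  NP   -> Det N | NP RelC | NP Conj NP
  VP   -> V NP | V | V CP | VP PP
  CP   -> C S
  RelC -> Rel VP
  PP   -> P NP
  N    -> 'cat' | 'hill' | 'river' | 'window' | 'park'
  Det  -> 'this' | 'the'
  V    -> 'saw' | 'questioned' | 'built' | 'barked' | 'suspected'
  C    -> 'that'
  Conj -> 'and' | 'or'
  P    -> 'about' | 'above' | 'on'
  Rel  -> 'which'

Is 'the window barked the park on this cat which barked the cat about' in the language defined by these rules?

For S → NP VP, the only prefix that parses as NP is 'the window', but the remainder 'barked the park on this cat which barked the cat about' is not a VP under these rules.

Ungrammatical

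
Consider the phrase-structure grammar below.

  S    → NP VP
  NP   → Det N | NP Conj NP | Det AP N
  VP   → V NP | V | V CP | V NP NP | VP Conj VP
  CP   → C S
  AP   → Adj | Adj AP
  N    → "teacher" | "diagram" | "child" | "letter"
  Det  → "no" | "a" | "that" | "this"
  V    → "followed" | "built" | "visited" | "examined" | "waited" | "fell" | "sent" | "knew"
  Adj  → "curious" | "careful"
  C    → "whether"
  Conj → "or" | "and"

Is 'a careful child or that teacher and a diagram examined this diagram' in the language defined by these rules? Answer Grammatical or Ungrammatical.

Grammatical

[S [NP [NP [Det a] [AP [Adj careful]] [N child]] [Conj or] [NP [NP [Det that] [N teacher]] [Conj and] [NP [Det a] [N diagram]]]] [VP [V examined] [NP [Det this] [N diagram]]]]
Every word is introduced by a lexical rule and the phrasal rules combine the resulting categories into a single S.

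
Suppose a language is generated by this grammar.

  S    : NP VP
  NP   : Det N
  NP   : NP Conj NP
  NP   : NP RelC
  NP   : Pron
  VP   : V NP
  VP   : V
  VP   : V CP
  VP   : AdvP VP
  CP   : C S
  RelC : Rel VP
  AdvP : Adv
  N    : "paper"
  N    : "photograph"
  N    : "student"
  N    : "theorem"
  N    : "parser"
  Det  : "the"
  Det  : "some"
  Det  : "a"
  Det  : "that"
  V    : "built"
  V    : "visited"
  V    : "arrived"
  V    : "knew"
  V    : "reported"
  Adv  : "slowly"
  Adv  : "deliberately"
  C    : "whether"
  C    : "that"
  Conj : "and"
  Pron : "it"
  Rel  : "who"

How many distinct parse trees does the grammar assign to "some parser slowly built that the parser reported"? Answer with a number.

[S [NP [Det some] [N parser]] [VP [AdvP [Adv slowly]] [VP [V built] [CP [C that] [S [NP [Det the] [N parser]] [VP [V reported]]]]]]]
No rule offers an alternative attachment or grouping for any span, so this is the only derivation.

1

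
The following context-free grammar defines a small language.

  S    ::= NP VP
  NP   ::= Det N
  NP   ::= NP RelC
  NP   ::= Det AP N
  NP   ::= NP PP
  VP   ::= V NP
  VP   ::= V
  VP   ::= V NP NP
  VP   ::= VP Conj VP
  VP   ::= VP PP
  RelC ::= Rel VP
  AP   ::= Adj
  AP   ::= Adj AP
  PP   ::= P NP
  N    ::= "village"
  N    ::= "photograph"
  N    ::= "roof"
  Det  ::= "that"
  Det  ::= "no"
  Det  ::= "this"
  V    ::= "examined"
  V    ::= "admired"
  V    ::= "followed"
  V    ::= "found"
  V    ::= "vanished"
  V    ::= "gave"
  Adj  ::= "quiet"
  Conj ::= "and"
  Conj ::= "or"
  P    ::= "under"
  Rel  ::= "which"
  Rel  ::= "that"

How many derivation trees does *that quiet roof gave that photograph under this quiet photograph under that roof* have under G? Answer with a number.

Two of the 5 distinct bracketings:
[S [NP [Det that] [AP [Adj quiet]] [N roof]] [VP [V gave] [NP [NP [Det that] [N photograph]] [PP [P under] [NP [NP [Det this] [AP [Adj quiet]] [N photograph]] [PP [P under] [NP [Det that] [N roof]]]]]]]]
[S [NP [Det that] [AP [Adj quiet]] [N roof]] [VP [V gave] [NP [NP [NP [Det that] [N photograph]] [PP [P under] [NP [Det this] [AP [Adj quiet]] [N photograph]]]] [PP [P under] [NP [Det that] [N roof]]]]]]
The trees differ in how a recursive rule is bracketed over the same span.

5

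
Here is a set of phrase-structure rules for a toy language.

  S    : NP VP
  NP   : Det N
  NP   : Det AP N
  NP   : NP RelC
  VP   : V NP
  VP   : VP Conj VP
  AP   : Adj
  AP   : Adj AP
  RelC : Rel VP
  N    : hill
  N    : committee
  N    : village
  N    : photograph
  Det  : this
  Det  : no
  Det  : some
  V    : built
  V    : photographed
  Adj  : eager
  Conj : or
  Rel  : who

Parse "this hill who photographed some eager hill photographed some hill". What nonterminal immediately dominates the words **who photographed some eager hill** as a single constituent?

RelC

[S [NP [NP [Det this] [N hill]] [RelC [Rel who] [VP [V photographed] [NP [Det some] [AP [Adj eager]] [N hill]]]]] [VP [V photographed] [NP [Det some] [N hill]]]]
The span 'who photographed some eager hill' is the RelC node built by RelC → Rel VP.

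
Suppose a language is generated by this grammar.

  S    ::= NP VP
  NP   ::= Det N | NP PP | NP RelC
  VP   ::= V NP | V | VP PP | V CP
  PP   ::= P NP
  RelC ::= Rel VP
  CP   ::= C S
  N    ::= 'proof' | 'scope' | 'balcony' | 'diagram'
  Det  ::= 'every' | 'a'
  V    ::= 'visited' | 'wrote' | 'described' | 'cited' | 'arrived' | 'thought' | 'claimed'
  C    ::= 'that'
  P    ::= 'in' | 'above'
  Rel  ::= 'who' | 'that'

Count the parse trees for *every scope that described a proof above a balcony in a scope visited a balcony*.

Two of the 9 distinct bracketings:
[S [NP [NP [NP [Det every] [N scope]] [RelC [Rel that] [VP [V described] [NP [Det a] [N proof]]]]] [PP [P above] [NP [NP [Det a] [N balcony]] [PP [P in] [NP [Det a] [N scope]]]]]] [VP [V visited] [NP [Det a] [N balcony]]]]
[S [NP [NP [NP [NP [Det every] [N scope]] [RelC [Rel that] [VP [V described] [NP [Det a] [N proof]]]]] [PP [P above] [NP [Det a] [N balcony]]]] [PP [P in] [NP [Det a] [N scope]]]] [VP [V visited] [NP [Det a] [N balcony]]]]
The trees differ in how a recursive rule is bracketed over the same span.

9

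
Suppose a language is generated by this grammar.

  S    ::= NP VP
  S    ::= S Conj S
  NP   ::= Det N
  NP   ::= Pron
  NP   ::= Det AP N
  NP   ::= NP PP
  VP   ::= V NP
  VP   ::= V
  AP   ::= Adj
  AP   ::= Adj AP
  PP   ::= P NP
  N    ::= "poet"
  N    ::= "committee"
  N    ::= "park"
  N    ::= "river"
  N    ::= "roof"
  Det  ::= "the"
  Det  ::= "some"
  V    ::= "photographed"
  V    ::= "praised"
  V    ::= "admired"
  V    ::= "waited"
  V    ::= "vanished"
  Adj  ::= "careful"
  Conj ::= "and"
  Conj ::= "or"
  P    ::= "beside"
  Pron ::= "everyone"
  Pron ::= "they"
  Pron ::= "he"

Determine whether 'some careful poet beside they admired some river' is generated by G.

S
  NP
    NP
      Det: some
      AP
        Adj: careful
      N: poet
    PP
      P: beside
      NP
        Pron: they
  VP
    V: admired
    NP
      Det: some
      N: river
The bracketing above is licensed at every node by one of the given productions, with S at the root.

Grammatical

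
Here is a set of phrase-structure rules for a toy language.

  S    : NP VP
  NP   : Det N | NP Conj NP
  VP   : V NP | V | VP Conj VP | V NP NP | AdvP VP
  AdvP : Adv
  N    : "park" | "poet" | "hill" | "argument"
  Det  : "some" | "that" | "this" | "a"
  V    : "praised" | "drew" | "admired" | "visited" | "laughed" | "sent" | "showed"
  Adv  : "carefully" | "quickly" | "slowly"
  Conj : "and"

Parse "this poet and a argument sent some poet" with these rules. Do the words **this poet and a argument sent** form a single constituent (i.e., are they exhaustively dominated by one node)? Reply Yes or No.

[S [NP [NP [Det this] [N poet]] [Conj and] [NP [Det a] [N argument]]] [VP [V sent] [NP [Det some] [N poet]]]]
The smallest constituent containing 'this poet and a argument sent' is the S spanning 'this poet and a argument sent some poet'; no single node in the tree dominates exactly the given words.

No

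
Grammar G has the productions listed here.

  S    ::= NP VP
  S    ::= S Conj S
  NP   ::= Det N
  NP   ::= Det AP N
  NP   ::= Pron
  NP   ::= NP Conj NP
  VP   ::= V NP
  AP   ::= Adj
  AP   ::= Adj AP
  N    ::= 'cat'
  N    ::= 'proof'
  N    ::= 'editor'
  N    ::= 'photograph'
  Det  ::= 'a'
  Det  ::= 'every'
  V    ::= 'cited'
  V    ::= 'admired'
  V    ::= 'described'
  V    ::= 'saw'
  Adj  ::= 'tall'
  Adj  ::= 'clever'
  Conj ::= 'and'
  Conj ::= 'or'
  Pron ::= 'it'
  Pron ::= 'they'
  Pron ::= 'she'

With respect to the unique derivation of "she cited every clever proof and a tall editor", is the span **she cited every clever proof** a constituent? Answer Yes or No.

No

[S [NP [Pron she]] [VP [V cited] [NP [NP [Det every] [AP [Adj clever]] [N proof]] [Conj and] [NP [Det a] [AP [Adj tall]] [N editor]]]]]
The smallest constituent containing 'she cited every clever proof' is the S spanning 'she cited every clever proof and a tall editor'; no single node in the tree dominates exactly the given words.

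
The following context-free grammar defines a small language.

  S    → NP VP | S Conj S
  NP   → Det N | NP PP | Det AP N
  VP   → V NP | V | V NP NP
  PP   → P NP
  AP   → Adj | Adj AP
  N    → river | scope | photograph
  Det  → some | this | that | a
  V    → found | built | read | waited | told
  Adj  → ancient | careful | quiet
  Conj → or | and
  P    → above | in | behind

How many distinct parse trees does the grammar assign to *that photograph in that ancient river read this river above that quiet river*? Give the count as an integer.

1

[S [NP [NP [Det that] [N photograph]] [PP [P in] [NP [Det that] [AP [Adj ancient]] [N river]]]] [VP [V read] [NP [NP [Det this] [N river]] [PP [P above] [NP [Det that] [AP [Adj quiet]] [N river]]]]]]
No rule offers an alternative attachment or grouping for any span, so this is the only derivation.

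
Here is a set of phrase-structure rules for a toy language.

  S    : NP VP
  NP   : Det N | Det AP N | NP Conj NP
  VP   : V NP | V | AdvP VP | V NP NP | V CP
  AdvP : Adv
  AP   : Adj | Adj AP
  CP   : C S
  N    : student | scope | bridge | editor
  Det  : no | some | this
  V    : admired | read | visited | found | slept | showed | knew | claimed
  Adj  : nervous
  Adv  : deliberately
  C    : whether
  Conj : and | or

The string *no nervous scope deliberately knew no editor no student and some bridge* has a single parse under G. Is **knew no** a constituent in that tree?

No

[S [NP [Det no] [AP [Adj nervous]] [N scope]] [VP [AdvP [Adv deliberately]] [VP [V knew] [NP [Det no] [N editor]] [NP [NP [Det no] [N student]] [Conj and] [NP [Det some] [N bridge]]]]]]
The smallest constituent containing 'knew no' is the VP spanning 'knew no editor no student and some bridge'; no single node in the tree dominates exactly the given words.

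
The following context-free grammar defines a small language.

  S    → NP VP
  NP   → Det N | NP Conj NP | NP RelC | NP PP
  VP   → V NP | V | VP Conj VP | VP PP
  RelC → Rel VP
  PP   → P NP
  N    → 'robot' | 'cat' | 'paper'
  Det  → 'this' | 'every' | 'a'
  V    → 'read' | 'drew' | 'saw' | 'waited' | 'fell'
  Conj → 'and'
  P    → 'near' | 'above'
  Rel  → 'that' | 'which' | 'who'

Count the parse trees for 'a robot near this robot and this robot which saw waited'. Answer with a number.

Two of the 5 distinct bracketings:
[S [NP [NP [NP [Det a] [N robot]] [PP [P near] [NP [Det this] [N robot]]]] [Conj and] [NP [NP [Det this] [N robot]] [RelC [Rel which] [VP [V saw]]]]] [VP [V waited]]]
[S [NP [NP [NP [NP [Det a] [N robot]] [PP [P near] [NP [Det this] [N robot]]]] [Conj and] [NP [Det this] [N robot]]] [RelC [Rel which] [VP [V saw]]]] [VP [V waited]]]
The trees differ in how a recursive rule is bracketed over the same span.

5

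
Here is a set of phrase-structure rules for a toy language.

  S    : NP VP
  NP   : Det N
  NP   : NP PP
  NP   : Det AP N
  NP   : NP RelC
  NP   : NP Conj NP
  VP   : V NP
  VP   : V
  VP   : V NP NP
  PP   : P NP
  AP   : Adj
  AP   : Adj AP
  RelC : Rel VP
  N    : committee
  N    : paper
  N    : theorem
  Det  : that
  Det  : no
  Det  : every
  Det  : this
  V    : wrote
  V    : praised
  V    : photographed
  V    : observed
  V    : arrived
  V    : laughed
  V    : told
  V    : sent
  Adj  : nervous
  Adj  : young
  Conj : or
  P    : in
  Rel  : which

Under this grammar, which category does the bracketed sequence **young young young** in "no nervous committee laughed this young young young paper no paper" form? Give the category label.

[S [NP [Det no] [AP [Adj nervous]] [N committee]] [VP [V laughed] [NP [Det this] [AP [Adj young] [AP [Adj young] [AP [Adj young]]]] [N paper]] [NP [Det no] [N paper]]]]
The span 'young young young' is the AP node built by AP → Adj AP.

AP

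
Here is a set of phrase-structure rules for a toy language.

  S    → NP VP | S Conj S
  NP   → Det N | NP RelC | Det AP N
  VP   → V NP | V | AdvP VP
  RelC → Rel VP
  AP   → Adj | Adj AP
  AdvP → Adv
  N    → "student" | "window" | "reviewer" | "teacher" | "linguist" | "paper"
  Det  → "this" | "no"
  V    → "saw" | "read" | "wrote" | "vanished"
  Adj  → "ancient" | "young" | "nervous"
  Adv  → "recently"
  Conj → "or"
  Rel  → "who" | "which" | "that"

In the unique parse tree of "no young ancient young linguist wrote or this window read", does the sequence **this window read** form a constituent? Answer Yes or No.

[S [S [NP [Det no] [AP [Adj young] [AP [Adj ancient] [AP [Adj young]]]] [N linguist]] [VP [V wrote]]] [Conj or] [S [NP [Det this] [N window]] [VP [V read]]]]
The words 'this window read' are exhaustively dominated by a single S node (built by S → NP VP), so they form a constituent.

Yes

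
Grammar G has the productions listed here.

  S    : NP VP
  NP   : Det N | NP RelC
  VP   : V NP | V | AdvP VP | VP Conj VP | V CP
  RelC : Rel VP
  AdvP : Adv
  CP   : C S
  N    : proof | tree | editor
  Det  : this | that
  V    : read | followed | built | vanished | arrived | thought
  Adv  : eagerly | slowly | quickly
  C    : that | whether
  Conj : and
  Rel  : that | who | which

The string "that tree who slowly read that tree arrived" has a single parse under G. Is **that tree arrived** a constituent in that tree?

No

[S [NP [NP [Det that] [N tree]] [RelC [Rel who] [VP [AdvP [Adv slowly]] [VP [V read] [NP [Det that] [N tree]]]]]] [VP [V arrived]]]
The smallest constituent containing 'that tree arrived' is the S spanning 'that tree who slowly read that tree arrived'; no single node in the tree dominates exactly the given words.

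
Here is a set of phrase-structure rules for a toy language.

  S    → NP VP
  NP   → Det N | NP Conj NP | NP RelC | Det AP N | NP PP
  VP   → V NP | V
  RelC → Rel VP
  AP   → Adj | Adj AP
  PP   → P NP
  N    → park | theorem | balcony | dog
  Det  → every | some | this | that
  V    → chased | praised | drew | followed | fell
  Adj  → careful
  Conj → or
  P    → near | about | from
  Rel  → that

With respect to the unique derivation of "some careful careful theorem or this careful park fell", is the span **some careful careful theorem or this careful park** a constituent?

[S [NP [NP [Det some] [AP [Adj careful] [AP [Adj careful]]] [N theorem]] [Conj or] [NP [Det this] [AP [Adj careful]] [N park]]] [VP [V fell]]]
The words 'some careful careful theorem or this careful park' are exhaustively dominated by a single NP node (built by NP → NP Conj NP), so they form a constituent.

Yes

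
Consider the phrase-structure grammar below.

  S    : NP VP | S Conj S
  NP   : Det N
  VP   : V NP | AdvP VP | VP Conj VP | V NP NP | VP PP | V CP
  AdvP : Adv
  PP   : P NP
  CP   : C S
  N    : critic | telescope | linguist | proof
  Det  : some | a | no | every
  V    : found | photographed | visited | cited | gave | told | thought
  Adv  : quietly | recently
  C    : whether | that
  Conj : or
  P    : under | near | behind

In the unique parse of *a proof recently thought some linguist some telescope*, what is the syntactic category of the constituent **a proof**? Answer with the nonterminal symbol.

S
  NP
    Det: a
    N: proof
  VP
    AdvP
      Adv: recently
    VP
      V: thought
      NP
        Det: some
        N: linguist
      NP
        Det: some
        N: telescope
The span 'a proof' is the NP node built by NP → Det N.

NP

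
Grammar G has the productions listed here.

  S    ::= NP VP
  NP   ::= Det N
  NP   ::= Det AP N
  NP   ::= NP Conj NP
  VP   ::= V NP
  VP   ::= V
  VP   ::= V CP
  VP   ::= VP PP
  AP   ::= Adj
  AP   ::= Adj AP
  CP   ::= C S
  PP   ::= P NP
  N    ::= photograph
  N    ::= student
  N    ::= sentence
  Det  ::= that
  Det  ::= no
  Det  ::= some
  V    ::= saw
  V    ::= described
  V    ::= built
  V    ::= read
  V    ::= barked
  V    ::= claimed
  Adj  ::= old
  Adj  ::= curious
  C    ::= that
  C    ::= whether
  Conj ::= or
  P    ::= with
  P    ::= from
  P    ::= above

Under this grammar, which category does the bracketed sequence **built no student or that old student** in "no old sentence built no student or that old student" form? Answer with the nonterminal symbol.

VP

[S [NP [Det no] [AP [Adj old]] [N sentence]] [VP [V built] [NP [NP [Det no] [N student]] [Conj or] [NP [Det that] [AP [Adj old]] [N student]]]]]
The span 'built no student or that old student' is the VP node built by VP → V NP.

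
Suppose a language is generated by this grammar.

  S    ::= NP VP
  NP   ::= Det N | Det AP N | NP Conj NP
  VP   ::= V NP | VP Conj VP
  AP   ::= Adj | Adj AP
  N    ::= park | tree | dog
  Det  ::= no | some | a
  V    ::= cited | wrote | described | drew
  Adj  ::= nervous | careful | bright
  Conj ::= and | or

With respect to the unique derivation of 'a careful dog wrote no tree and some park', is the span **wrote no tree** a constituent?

[S [NP [Det a] [AP [Adj careful]] [N dog]] [VP [V wrote] [NP [NP [Det no] [N tree]] [Conj and] [NP [Det some] [N park]]]]]
The smallest constituent containing 'wrote no tree' is the VP spanning 'wrote no tree and some park'; no single node in the tree dominates exactly the given words.

No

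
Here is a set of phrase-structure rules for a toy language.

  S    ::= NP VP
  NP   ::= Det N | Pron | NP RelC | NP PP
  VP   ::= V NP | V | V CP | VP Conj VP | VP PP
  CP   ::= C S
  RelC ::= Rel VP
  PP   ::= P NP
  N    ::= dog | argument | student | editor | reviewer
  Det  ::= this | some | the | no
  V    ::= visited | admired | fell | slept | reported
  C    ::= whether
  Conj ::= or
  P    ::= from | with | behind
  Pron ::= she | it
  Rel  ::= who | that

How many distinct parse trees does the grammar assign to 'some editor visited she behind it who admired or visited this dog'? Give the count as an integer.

6

Two of the 6 distinct bracketings:
[S [NP [Det some] [N editor]] [VP [V visited] [NP [NP [NP [Pron she]] [PP [P behind] [NP [Pron it]]]] [RelC [Rel who] [VP [VP [V admired]] [Conj or] [VP [V visited] [NP [Det this] [N dog]]]]]]]]
[S [NP [Det some] [N editor]] [VP [V visited] [NP [NP [Pron she]] [PP [P behind] [NP [NP [Pron it]] [RelC [Rel who] [VP [VP [V admired]] [Conj or] [VP [V visited] [NP [Det this] [N dog]]]]]]]]]]
The trees differ in how a recursive rule is bracketed over the same span.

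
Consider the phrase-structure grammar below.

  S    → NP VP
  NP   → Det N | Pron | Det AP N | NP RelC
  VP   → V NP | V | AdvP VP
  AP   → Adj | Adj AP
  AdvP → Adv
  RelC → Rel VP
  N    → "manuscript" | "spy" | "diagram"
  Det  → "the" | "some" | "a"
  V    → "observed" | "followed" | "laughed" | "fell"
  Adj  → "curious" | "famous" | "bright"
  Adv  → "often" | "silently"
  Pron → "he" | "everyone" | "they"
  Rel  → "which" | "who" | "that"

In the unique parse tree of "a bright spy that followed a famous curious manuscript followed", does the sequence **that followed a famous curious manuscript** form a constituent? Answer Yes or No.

Yes

[S [NP [NP [Det a] [AP [Adj bright]] [N spy]] [RelC [Rel that] [VP [V followed] [NP [Det a] [AP [Adj famous] [AP [Adj curious]]] [N manuscript]]]]] [VP [V followed]]]
The words 'that followed a famous curious manuscript' are exhaustively dominated by a single RelC node (built by RelC → Rel VP), so they form a constituent.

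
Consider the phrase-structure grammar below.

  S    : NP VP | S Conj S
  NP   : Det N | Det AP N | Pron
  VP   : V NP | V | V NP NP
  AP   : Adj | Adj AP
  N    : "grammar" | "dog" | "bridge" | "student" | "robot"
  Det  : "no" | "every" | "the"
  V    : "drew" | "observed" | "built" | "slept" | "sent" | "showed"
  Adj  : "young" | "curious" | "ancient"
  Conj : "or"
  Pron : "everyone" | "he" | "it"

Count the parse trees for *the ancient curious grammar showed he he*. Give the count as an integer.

[S [NP [Det the] [AP [Adj ancient] [AP [Adj curious]]] [N grammar]] [VP [V showed] [NP [Pron he]] [NP [Pron he]]]]
No rule offers an alternative attachment or grouping for any span, so this is the only derivation.

1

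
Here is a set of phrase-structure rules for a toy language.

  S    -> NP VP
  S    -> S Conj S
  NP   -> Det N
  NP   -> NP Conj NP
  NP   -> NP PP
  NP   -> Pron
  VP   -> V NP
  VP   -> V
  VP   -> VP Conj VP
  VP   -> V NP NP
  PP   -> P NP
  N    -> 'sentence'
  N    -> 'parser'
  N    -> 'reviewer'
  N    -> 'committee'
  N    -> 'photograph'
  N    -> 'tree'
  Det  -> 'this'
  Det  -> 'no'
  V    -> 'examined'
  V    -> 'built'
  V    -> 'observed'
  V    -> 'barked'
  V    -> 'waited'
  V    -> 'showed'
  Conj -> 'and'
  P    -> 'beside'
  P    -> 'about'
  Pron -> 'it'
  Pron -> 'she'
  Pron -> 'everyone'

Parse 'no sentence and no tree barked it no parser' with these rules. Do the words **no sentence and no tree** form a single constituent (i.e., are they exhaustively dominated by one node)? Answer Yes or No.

Yes

[S [NP [NP [Det no] [N sentence]] [Conj and] [NP [Det no] [N tree]]] [VP [V barked] [NP [Pron it]] [NP [Det no] [N parser]]]]
The words 'no sentence and no tree' are exhaustively dominated by a single NP node (built by NP → NP Conj NP), so they form a constituent.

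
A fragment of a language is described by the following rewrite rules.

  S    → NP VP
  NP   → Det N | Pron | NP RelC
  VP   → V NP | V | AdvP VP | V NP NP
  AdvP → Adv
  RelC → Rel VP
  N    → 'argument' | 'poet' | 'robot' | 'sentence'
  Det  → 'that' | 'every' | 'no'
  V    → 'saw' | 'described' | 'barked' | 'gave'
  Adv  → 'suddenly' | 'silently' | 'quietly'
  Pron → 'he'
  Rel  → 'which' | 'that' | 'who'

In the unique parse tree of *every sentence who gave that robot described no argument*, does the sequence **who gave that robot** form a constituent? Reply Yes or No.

Yes

[S [NP [NP [Det every] [N sentence]] [RelC [Rel who] [VP [V gave] [NP [Det that] [N robot]]]]] [VP [V described] [NP [Det no] [N argument]]]]
The words 'who gave that robot' are exhaustively dominated by a single RelC node (built by RelC → Rel VP), so they form a constituent.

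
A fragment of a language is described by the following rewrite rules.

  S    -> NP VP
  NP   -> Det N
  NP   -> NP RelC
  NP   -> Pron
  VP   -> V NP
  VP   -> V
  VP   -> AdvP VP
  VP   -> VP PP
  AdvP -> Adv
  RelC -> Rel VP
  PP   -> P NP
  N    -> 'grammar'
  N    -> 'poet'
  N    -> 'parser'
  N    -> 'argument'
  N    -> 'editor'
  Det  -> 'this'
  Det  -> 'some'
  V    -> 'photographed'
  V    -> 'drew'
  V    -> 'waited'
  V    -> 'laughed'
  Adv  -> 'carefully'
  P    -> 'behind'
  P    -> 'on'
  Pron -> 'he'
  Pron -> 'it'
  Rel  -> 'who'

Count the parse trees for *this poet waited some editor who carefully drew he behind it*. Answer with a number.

Two of the 3 distinct bracketings:
[S [NP [Det this] [N poet]] [VP [V waited] [NP [NP [Det some] [N editor]] [RelC [Rel who] [VP [AdvP [Adv carefully]] [VP [VP [V drew] [NP [Pron he]]] [PP [P behind] [NP [Pron it]]]]]]]]]
[S [NP [Det this] [N poet]] [VP [V waited] [NP [NP [Det some] [N editor]] [RelC [Rel who] [VP [VP [AdvP [Adv carefully]] [VP [V drew] [NP [Pron he]]]] [PP [P behind] [NP [Pron it]]]]]]]]
The trees differ in how a recursive rule is bracketed over the same span.

3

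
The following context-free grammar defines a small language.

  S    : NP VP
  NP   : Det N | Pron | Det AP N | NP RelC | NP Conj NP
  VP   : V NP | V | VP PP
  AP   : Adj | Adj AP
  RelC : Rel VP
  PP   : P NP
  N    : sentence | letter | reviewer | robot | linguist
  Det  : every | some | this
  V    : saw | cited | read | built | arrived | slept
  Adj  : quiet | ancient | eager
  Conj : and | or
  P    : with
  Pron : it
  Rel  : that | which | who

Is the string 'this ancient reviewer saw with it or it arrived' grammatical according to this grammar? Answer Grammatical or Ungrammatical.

Ungrammatical

For S → NP VP, the only prefix that parses as NP is 'this ancient reviewer', but the remainder 'saw with it or it arrived' is not a VP under these rules.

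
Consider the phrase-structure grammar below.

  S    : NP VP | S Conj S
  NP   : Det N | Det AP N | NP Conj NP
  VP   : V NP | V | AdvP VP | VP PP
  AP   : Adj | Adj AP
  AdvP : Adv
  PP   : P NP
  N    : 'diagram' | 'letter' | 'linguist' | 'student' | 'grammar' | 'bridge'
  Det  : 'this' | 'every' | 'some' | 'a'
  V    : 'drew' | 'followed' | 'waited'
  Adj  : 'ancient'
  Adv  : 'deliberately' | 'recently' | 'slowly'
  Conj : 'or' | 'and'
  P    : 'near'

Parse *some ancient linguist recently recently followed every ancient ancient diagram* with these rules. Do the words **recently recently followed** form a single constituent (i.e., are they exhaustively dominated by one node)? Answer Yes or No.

No

[S [NP [Det some] [AP [Adj ancient]] [N linguist]] [VP [AdvP [Adv recently]] [VP [AdvP [Adv recently]] [VP [V followed] [NP [Det every] [AP [Adj ancient] [AP [Adj ancient]]] [N diagram]]]]]]
The smallest constituent containing 'recently recently followed' is the VP spanning 'recently recently followed every ancient ancient diagram'; no single node in the tree dominates exactly the given words.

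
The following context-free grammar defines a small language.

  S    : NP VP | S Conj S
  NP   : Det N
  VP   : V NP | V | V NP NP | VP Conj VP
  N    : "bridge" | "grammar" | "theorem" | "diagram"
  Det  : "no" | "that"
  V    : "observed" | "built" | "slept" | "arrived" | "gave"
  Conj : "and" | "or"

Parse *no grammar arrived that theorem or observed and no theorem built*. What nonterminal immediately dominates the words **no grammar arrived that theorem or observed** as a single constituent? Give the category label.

S
  S
    NP
      Det: no
      N: grammar
    VP
      VP
        V: arrived
        NP
          Det: that
          N: theorem
      Conj: or
      VP
        V: observed
  Conj: and
  S
    NP
      Det: no
      N: theorem
    VP
      V: built
The span 'no grammar arrived that theorem or observed' is the S node built by S → NP VP.

S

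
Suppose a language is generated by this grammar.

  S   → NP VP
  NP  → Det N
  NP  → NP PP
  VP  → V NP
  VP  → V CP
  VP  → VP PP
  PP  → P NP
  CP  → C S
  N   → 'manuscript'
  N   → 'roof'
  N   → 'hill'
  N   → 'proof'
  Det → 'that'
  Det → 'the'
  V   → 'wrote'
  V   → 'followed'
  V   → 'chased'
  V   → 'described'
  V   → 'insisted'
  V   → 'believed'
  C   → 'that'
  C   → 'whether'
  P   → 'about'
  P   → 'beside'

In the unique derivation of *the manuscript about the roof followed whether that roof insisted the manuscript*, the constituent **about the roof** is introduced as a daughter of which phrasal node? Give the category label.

[S [NP [NP [Det the] [N manuscript]] [PP [P about] [NP [Det the] [N roof]]]] [VP [V followed] [CP [C whether] [S [NP [Det that] [N roof]] [VP [V insisted] [NP [Det the] [N manuscript]]]]]]]
The span 'about the roof' is the PP node built by PP → P NP.
Its mother is the NP built by NP → NP PP.

NP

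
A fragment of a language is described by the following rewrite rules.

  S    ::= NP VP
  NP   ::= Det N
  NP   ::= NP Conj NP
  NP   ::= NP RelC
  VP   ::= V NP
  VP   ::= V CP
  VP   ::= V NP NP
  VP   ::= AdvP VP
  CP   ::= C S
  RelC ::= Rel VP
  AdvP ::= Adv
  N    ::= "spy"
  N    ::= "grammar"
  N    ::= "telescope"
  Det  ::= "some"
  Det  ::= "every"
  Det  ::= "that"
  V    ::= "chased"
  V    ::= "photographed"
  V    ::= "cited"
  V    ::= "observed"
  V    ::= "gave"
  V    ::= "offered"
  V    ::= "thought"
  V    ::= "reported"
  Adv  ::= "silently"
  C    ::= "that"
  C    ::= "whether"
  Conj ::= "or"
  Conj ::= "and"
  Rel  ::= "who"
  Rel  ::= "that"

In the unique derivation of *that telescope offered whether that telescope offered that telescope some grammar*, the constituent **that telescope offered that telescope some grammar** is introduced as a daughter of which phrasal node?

[S [NP [Det that] [N telescope]] [VP [V offered] [CP [C whether] [S [NP [Det that] [N telescope]] [VP [V offered] [NP [Det that] [N telescope]] [NP [Det some] [N grammar]]]]]]]
The span 'that telescope offered that telescope some grammar' is the S node built by S → NP VP.
Its mother is the CP built by CP → C S.

CP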